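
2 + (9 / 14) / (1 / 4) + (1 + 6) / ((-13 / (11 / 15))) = 5701 / 1365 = 4.18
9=9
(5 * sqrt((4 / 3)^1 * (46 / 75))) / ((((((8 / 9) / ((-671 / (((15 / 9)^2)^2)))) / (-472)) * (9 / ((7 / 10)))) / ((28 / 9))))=23278332 * sqrt(46) / 3125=50522.03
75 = 75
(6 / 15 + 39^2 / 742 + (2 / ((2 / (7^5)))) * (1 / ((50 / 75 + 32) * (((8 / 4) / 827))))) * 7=1578591643 / 1060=1489237.40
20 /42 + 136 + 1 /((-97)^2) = 26966215 /197589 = 136.48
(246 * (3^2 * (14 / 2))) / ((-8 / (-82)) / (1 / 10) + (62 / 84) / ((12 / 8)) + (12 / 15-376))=-200156670 / 4826753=-41.47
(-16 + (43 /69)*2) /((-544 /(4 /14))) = 509 /65688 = 0.01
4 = 4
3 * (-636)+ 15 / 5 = -1905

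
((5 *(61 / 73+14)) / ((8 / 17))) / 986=5415 / 33872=0.16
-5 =-5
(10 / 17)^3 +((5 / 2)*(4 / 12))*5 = 128825 / 29478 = 4.37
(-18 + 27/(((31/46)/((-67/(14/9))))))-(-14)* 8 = -354065/217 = -1631.64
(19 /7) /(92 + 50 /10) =19 /679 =0.03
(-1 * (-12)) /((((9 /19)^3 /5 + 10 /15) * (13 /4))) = 4938480 /920101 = 5.37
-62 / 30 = -31 / 15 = -2.07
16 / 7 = 2.29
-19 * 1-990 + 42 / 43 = -1008.02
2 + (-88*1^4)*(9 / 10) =-386 / 5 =-77.20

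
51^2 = 2601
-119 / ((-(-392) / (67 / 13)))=-1139 / 728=-1.56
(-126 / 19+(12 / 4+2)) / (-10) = 31 / 190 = 0.16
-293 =-293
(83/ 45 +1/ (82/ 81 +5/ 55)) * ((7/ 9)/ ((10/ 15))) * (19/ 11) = 8091986/ 1459755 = 5.54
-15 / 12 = -5 / 4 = -1.25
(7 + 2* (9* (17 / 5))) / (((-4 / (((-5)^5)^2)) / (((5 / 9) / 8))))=-3330078125 / 288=-11562771.27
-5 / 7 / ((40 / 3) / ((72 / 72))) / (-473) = 3 / 26488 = 0.00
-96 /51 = -32 /17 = -1.88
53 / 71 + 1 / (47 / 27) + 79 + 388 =1562787 / 3337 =468.32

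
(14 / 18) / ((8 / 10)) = 35 / 36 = 0.97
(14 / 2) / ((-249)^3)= -7 / 15438249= -0.00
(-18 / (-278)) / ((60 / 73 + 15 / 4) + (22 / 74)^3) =133116084 / 9453446573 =0.01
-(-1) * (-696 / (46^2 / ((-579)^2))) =-58331934 / 529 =-110268.31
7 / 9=0.78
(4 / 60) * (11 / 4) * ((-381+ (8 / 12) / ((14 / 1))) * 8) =-35200 / 63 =-558.73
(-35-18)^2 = 2809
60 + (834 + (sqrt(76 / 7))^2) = 6334 / 7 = 904.86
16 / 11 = 1.45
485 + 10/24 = 5825/12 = 485.42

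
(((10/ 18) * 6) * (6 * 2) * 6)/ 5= 48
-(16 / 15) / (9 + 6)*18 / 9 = -32 / 225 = -0.14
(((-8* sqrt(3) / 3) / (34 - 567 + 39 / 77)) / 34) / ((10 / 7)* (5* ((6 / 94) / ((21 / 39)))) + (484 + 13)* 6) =177331* sqrt(3) / 3591204206148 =0.00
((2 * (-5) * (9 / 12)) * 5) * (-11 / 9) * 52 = 7150 / 3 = 2383.33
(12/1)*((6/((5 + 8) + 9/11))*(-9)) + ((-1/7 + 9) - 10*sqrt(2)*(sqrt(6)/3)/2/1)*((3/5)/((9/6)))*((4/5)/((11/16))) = -1564391/36575 - 256*sqrt(3)/165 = -45.46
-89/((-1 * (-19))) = -89/19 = -4.68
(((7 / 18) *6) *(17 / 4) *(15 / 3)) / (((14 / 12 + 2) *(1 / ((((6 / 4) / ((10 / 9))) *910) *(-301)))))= -440036415 / 76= -5789952.83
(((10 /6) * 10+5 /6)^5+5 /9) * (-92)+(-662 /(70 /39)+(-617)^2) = -379562706343 /2520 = -150620121.56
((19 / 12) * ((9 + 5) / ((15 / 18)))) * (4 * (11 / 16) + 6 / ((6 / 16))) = 1995 / 4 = 498.75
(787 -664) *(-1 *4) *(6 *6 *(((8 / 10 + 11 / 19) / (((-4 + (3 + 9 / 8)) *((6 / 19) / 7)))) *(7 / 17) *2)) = -303182208 / 85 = -3566849.51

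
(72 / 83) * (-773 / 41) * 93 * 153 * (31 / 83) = -24549805944 / 282449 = -86917.66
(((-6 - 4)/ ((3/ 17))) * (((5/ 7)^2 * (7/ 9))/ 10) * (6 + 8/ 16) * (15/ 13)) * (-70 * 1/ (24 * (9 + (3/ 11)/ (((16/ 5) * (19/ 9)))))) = 4441250/ 816237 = 5.44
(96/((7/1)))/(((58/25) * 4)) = 300/203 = 1.48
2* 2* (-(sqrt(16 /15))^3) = -256* sqrt(15) /225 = -4.41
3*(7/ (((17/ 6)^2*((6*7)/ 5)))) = 90/ 289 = 0.31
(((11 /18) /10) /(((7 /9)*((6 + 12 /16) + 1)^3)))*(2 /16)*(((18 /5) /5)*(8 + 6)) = 792 /3723875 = 0.00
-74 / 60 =-37 / 30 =-1.23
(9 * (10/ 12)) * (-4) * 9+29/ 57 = -15361/ 57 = -269.49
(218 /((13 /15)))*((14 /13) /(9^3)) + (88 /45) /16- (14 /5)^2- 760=-1575630299 /2053350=-767.35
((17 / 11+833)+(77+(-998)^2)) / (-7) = -10966071 / 77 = -142416.51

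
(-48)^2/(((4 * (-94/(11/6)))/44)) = -23232/47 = -494.30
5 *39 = 195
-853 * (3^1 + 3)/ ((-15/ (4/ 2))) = 3412/ 5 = 682.40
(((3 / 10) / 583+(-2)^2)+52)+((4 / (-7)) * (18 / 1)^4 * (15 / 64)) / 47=-466346543 / 1918070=-243.13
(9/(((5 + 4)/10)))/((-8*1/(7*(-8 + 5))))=105/4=26.25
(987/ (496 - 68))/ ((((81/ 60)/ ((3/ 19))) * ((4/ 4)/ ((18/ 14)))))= 705/ 2033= 0.35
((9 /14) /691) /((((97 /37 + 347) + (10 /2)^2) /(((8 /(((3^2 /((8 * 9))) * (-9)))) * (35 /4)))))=-1480 /9577951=-0.00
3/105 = 1/35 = 0.03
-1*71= -71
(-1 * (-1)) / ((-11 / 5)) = -5 / 11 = -0.45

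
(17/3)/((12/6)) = 17/6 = 2.83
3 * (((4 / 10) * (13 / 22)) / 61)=39 / 3355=0.01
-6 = -6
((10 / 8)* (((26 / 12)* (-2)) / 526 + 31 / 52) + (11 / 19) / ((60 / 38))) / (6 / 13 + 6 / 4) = 100433 / 178840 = 0.56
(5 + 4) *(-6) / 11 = -54 / 11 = -4.91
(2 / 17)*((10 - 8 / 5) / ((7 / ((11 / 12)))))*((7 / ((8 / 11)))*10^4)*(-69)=-14610750 / 17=-859455.88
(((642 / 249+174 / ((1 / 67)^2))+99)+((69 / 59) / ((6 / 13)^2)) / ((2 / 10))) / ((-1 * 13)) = -60093.46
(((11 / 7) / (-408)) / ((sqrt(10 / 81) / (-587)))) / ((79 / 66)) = 639243 * sqrt(10) / 376040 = 5.38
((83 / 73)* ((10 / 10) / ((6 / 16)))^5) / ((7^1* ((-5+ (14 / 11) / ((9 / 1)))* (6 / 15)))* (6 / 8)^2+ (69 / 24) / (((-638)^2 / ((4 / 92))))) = -20.04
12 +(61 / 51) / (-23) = 14015 / 1173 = 11.95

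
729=729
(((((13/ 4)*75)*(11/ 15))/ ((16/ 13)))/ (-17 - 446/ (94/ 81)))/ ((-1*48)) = 436865/ 57944064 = 0.01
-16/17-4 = -84/17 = -4.94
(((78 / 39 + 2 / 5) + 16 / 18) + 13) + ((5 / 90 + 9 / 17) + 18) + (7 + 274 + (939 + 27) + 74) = 2074487 / 1530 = 1355.87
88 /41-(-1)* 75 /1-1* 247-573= -30457 /41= -742.85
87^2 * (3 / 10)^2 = 68121 / 100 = 681.21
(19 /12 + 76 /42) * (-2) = -95 /14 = -6.79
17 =17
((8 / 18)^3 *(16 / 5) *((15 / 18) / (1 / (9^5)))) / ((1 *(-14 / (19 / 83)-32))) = -43776 / 295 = -148.39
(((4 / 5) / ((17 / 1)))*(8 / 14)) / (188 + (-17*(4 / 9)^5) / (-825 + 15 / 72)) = 311699988 / 2179176684209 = 0.00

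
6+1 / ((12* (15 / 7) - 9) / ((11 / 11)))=709 / 117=6.06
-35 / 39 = -0.90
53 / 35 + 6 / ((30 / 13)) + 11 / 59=8881 / 2065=4.30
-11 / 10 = -1.10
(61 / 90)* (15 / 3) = 3.39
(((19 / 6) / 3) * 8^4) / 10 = 19456 / 45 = 432.36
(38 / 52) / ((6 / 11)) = 209 / 156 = 1.34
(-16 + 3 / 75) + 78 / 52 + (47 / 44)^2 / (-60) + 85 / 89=-699069757 / 51691200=-13.52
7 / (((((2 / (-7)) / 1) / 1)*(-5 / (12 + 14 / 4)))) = 1519 / 20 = 75.95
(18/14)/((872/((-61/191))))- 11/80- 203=-203.14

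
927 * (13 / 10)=12051 / 10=1205.10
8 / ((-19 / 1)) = -8 / 19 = -0.42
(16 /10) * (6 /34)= 24 /85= 0.28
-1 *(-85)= 85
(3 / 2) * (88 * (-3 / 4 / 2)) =-99 / 2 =-49.50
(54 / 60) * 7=63 / 10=6.30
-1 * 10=-10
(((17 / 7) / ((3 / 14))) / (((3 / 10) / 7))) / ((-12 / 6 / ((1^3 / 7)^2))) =-170 / 63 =-2.70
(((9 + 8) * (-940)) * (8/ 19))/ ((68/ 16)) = -30080/ 19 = -1583.16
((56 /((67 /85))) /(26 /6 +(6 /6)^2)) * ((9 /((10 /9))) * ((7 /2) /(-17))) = -11907 /536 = -22.21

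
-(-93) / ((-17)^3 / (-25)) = 2325 / 4913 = 0.47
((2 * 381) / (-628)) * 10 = -1905 / 157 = -12.13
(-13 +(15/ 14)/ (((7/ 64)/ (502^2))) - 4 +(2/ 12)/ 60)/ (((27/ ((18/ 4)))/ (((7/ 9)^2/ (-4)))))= -43545991369/ 699840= -62222.78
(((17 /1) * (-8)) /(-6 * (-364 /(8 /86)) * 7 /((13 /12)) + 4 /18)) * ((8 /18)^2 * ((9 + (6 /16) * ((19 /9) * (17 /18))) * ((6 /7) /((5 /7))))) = -33688 /16263585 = -0.00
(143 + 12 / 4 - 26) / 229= 120 / 229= 0.52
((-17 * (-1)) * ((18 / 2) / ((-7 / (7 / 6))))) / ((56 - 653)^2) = -0.00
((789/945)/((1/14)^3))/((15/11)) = 1134056/675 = 1680.08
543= 543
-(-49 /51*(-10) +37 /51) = -31 /3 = -10.33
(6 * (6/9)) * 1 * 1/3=4/3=1.33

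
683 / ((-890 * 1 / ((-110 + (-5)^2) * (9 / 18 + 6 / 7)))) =220609 / 2492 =88.53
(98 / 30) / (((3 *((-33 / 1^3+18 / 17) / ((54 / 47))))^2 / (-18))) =-3058776 / 361845245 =-0.01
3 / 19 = 0.16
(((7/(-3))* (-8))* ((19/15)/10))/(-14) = -38/225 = -0.17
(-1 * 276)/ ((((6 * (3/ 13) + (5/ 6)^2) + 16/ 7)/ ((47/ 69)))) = -615888/ 14299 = -43.07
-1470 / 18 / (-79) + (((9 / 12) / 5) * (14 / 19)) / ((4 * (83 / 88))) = 1986572 / 1868745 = 1.06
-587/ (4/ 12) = -1761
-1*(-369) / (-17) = -369 / 17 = -21.71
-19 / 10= -1.90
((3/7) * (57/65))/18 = 19/910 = 0.02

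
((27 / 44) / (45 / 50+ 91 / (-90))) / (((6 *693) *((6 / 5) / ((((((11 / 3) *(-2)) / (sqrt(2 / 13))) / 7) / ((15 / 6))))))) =sqrt(26) / 4312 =0.00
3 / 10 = 0.30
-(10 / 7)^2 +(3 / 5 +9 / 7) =-38 / 245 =-0.16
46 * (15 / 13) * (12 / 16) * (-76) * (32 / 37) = -1258560 / 481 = -2616.55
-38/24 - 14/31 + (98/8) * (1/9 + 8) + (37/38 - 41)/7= 6798605/74214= 91.61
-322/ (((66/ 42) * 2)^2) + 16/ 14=-31.46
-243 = -243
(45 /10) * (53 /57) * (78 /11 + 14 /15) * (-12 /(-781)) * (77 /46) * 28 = 41261136 /1706485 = 24.18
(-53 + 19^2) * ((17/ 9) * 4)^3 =96845056/ 729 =132846.44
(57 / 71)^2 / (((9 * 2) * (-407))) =-361 / 4103374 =-0.00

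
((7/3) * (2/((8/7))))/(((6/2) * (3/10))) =245/54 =4.54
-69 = -69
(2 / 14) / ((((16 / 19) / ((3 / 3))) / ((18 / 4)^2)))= 1539 / 448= 3.44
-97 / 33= -2.94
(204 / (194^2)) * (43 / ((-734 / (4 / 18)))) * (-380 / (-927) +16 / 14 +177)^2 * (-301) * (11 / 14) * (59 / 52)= 27385414477836113897 / 45364870464096456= 603.67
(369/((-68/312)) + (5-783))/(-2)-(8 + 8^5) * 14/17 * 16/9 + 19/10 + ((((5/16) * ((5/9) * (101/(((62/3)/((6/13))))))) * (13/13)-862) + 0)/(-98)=-22594208196281/483406560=-46739.56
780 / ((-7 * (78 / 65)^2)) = -1625 / 21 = -77.38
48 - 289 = -241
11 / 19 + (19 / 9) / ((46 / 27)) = 1589 / 874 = 1.82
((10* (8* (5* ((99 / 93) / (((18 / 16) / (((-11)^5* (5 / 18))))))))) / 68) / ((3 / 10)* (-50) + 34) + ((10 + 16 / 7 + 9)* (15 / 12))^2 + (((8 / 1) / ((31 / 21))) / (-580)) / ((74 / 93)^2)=-521623342421795153 / 42074163799920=-12397.71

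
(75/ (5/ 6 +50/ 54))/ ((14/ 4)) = 12.18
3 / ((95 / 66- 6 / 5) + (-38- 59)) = -990 / 31931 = -0.03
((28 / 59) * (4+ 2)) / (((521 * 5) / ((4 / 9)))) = 224 / 461085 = 0.00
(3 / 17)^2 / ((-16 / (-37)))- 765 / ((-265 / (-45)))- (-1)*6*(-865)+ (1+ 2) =-1303007055 / 245072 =-5316.83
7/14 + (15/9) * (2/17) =71/102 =0.70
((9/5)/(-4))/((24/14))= -21/80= -0.26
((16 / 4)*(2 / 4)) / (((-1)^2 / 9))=18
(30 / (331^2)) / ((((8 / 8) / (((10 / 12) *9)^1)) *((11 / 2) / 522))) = 234900 / 1205171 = 0.19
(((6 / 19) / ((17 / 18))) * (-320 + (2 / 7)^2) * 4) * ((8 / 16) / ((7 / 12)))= -40632192 / 110789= -366.75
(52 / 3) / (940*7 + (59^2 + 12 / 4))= 13 / 7548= 0.00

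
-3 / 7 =-0.43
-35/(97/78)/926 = -0.03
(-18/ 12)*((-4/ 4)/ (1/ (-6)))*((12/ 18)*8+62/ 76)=-2103/ 38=-55.34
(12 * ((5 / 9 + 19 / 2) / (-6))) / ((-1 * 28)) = 181 / 252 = 0.72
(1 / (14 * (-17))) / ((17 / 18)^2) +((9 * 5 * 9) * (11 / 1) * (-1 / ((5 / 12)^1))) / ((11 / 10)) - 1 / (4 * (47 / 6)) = -31422487281 / 3232754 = -9720.04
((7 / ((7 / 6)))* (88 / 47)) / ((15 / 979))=172304 / 235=733.21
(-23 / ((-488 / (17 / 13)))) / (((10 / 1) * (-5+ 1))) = -391 / 253760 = -0.00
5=5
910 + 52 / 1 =962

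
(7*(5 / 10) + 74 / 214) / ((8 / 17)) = 8.17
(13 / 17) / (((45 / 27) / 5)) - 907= -15380 / 17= -904.71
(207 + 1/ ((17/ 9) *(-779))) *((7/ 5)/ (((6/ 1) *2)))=1599087/ 66215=24.15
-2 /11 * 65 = -130 /11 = -11.82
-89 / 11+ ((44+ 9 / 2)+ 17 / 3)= 3041 / 66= 46.08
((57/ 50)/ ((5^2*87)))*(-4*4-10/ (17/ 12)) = -0.01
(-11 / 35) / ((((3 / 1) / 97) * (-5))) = 1067 / 525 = 2.03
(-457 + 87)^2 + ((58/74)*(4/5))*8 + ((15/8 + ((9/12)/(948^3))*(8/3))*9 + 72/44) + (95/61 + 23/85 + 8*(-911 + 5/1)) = 12952685551341061643/99883942704480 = 129677.36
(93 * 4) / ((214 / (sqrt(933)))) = 53.10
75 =75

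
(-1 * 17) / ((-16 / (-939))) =-15963 / 16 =-997.69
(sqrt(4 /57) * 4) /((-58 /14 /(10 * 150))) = -28000 * sqrt(57) /551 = -383.66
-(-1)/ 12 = 1/ 12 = 0.08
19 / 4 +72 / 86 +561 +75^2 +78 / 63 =22368485 / 3612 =6192.83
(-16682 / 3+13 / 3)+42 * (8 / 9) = -5519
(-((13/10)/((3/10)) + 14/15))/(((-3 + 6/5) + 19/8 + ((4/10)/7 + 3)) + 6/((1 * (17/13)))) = -75208/117387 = -0.64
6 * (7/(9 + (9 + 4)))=1.91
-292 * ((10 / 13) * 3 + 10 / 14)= -80300 / 91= -882.42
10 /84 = 0.12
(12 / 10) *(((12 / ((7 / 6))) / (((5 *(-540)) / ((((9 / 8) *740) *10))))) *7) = -1332 / 5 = -266.40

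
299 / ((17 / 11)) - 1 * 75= 118.47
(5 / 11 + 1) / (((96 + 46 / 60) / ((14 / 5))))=1344 / 31933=0.04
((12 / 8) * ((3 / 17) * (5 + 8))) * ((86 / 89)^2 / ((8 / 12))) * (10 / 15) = 432666 / 134657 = 3.21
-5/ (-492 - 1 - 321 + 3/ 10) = 50/ 8137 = 0.01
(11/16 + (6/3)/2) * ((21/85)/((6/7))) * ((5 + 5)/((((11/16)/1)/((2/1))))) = 2646/187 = 14.15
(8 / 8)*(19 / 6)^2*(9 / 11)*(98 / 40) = 17689 / 880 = 20.10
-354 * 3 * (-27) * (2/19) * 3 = 172044/19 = 9054.95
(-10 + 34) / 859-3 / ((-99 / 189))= 54381 / 9449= 5.76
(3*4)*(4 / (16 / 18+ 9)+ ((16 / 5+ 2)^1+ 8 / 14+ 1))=268236 / 3115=86.11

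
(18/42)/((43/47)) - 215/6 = -63869/1806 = -35.36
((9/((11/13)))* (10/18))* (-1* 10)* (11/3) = -650/3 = -216.67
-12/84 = -1/7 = -0.14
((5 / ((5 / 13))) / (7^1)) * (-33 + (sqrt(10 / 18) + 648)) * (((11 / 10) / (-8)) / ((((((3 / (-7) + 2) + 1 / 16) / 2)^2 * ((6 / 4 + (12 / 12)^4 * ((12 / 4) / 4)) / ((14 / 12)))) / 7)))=-855.08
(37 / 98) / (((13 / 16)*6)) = 148 / 1911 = 0.08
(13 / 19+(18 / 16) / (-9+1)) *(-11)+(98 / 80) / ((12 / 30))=-3547 / 1216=-2.92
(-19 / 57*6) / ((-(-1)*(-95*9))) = 2 / 855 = 0.00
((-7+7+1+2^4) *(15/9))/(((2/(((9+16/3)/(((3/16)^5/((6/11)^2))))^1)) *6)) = 3832545280/88209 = 43448.46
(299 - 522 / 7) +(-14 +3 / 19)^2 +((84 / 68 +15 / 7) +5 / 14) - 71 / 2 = 16507758 / 42959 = 384.27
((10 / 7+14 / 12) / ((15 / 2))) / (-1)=-109 / 315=-0.35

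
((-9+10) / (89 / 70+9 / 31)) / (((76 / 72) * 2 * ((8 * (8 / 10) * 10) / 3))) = 29295 / 2060512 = 0.01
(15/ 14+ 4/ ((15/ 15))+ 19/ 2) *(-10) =-1020/ 7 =-145.71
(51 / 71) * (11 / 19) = 561 / 1349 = 0.42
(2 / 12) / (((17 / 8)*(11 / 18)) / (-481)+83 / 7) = 80808 / 5747603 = 0.01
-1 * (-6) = 6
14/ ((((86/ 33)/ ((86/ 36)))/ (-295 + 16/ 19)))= -143451/ 38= -3775.03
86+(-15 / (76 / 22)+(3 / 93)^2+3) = 84.66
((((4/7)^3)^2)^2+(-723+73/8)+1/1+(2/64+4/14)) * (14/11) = -315606516559547/348009506768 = -906.89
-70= -70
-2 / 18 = -1 / 9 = -0.11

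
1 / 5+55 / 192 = 467 / 960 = 0.49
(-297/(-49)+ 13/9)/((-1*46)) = -1655/10143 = -0.16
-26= -26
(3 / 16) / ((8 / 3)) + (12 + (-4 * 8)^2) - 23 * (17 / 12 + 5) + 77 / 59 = 20159129 / 22656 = 889.79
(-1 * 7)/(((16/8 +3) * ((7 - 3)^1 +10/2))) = -7/45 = -0.16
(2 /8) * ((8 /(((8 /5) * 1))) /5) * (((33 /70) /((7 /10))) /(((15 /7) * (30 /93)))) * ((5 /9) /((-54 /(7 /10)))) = -341 /194400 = -0.00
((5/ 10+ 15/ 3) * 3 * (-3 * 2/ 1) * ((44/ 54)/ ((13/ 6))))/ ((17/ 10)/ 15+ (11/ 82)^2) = -244081200/ 860977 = -283.49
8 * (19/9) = 152/9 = 16.89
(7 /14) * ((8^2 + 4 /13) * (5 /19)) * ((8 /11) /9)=80 /117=0.68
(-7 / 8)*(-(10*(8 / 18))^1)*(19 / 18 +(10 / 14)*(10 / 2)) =2915 / 162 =17.99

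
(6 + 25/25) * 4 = 28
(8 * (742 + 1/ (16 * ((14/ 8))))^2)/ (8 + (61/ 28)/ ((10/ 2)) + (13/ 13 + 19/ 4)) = 2158418645/ 6951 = 310519.15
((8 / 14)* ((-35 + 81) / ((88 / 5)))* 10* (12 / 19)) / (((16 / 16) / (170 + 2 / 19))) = 44601600 / 27797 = 1604.55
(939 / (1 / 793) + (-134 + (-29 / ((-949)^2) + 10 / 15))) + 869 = 2013823088801 / 2701803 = 745362.67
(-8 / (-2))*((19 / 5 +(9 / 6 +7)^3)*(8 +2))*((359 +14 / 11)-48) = 7718445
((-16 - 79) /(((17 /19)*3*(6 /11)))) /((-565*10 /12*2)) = 3971 /57630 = 0.07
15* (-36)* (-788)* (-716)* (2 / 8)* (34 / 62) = -1294857360 / 31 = -41769592.26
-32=-32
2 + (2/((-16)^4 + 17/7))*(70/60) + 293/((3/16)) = 2153461735/1376307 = 1564.67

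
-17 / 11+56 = 599 / 11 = 54.45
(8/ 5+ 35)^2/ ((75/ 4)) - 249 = -110973/ 625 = -177.56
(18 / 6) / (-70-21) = -3 / 91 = -0.03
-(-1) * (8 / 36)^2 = 4 / 81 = 0.05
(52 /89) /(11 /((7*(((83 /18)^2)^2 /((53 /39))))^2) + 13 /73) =70800076574607540785716 /21579721201641385460189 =3.28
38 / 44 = 19 / 22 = 0.86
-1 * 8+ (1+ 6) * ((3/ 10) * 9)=109/ 10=10.90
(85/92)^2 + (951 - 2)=8039561/8464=949.85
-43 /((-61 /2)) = 86 /61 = 1.41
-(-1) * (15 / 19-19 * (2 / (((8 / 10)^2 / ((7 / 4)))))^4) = -338562786985 / 19922944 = -16993.61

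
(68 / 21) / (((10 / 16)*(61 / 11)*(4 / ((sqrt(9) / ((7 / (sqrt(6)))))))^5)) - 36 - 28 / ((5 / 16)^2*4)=-107.68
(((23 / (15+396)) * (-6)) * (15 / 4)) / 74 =-345 / 20276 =-0.02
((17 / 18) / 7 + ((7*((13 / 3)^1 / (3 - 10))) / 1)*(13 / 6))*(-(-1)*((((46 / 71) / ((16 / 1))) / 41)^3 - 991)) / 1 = 810767398493780695 / 88408621167104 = 9170.68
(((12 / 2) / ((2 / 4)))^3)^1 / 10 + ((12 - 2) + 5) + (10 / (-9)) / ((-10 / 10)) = 8501 / 45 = 188.91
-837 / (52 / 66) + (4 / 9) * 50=-243389 / 234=-1040.12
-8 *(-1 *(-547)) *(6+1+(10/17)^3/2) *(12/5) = -1832196192/24565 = -74585.64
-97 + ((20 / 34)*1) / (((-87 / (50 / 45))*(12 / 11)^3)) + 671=3300668773 / 5750352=573.99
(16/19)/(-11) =-16/209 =-0.08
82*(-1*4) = -328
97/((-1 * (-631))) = 97/631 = 0.15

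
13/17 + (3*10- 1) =506/17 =29.76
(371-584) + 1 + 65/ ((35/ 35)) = -147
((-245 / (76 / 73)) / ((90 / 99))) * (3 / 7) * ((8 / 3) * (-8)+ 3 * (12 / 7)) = 68255 / 38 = 1796.18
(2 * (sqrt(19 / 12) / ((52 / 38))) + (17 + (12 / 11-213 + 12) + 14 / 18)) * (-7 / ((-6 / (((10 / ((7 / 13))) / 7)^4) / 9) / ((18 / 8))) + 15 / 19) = -5797470860285 / 27176919 + 6109031465 * sqrt(57) / 21412118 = -211169.31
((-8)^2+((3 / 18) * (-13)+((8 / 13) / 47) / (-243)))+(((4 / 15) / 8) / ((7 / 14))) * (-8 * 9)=84679021 / 1484730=57.03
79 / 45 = 1.76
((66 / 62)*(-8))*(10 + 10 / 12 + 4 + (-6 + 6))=-3916 / 31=-126.32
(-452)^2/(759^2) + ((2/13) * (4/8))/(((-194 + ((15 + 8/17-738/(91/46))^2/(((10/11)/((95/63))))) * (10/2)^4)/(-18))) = 8166579142318091083172/23027504196926132140149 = 0.35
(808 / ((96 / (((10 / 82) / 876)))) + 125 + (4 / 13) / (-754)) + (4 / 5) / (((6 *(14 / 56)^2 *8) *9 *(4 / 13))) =3963622393459 / 31684376880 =125.10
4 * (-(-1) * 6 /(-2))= -12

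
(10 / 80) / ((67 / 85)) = 85 / 536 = 0.16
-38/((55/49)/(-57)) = 106134/55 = 1929.71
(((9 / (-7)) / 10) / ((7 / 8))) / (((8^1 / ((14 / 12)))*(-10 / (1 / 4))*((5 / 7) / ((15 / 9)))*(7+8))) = 1 / 12000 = 0.00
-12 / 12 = -1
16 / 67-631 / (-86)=7.58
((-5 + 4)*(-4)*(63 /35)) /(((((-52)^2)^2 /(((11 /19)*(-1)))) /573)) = -56727 /173650880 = -0.00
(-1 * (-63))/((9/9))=63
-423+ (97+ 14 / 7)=-324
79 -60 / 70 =547 / 7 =78.14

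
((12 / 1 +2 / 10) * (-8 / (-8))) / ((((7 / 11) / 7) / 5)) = 671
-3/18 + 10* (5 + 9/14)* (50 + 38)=208553/42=4965.55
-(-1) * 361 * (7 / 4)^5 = 6067327 / 1024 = 5925.12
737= 737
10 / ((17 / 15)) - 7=31 / 17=1.82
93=93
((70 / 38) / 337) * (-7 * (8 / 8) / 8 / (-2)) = 245 / 102448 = 0.00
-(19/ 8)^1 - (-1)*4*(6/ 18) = -1.04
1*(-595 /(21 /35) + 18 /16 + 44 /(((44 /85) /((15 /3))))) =-13573 /24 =-565.54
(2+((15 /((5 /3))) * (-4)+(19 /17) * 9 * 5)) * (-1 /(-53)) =277 /901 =0.31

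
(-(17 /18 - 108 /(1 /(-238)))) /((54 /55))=-25447895 /972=-26180.96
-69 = -69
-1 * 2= -2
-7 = -7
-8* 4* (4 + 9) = -416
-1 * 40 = -40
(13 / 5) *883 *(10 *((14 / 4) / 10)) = 80353 / 10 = 8035.30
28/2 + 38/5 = 108/5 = 21.60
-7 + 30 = 23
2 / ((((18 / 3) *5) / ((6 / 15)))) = 2 / 75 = 0.03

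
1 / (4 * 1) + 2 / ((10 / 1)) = 9 / 20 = 0.45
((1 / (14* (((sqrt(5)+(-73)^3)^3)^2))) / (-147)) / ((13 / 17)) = -306873350497577779841973278651919 / 1673826573067738105008831802188978248951444190058969635054773402206592 - 443724206367204490561222393* sqrt(5) / 156921241225100447344577981455216710839197892818028403286385006456868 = -0.00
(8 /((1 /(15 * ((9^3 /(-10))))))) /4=-2187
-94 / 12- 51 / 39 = -713 / 78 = -9.14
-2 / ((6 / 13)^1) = -13 / 3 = -4.33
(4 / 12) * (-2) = -2 / 3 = -0.67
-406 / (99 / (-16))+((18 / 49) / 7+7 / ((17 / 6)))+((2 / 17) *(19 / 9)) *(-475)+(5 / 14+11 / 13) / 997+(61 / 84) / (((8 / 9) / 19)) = -8214882670705 / 239423472288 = -34.31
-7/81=-0.09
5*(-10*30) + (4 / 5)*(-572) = -9788 / 5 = -1957.60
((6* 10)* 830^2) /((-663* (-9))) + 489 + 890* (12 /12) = 16520831 /1989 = 8306.10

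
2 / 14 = 1 / 7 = 0.14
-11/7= -1.57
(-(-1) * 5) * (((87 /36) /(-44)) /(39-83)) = 145 /23232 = 0.01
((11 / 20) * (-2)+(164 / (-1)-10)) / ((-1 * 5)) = 1751 / 50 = 35.02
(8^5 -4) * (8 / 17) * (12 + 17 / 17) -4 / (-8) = 6814929 / 34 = 200439.09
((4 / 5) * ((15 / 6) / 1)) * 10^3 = 2000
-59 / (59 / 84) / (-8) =21 / 2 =10.50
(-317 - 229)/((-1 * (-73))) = -546/73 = -7.48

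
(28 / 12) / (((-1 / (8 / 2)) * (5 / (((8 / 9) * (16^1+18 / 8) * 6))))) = -8176 / 45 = -181.69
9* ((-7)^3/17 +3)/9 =-292/17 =-17.18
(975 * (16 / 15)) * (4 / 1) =4160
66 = 66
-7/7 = -1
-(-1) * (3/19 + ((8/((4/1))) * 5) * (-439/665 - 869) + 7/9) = -10408712/1197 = -8695.67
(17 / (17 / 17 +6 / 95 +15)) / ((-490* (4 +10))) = -323 / 2093672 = -0.00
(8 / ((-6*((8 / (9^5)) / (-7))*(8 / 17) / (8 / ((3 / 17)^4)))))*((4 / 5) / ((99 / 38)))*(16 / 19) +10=17174590822 / 55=312265287.67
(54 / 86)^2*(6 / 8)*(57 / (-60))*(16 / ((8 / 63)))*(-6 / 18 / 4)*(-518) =-226006767 / 147920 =-1527.90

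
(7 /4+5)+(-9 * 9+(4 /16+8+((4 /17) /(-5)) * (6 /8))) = -5613 /85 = -66.04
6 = 6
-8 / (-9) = 8 / 9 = 0.89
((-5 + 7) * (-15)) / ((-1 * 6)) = 5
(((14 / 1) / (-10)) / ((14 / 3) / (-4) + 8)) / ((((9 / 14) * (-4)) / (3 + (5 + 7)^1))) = 49 / 41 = 1.20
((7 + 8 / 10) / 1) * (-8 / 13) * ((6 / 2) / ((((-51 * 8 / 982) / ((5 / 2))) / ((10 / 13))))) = 14730 / 221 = 66.65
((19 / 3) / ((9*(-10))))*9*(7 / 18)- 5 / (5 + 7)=-179 / 270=-0.66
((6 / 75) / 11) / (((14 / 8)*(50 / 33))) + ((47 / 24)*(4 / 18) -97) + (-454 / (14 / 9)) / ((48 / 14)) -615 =-752869283 / 945000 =-796.69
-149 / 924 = -0.16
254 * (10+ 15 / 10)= 2921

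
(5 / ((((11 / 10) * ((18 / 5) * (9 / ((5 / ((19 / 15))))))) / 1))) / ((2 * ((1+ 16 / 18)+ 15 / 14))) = 0.09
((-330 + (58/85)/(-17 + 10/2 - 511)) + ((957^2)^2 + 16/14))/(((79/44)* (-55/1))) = -1044062258496293476/122918075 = -8493968511.11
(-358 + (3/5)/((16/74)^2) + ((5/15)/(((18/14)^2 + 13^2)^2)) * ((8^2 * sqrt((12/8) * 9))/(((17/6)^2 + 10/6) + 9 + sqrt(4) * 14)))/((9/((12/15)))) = -110453/3600 + 307328 * sqrt(6)/146925796205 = -30.68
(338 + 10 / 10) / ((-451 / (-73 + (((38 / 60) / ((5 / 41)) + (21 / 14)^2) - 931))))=33783271 / 45100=749.07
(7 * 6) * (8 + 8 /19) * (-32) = -215040 /19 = -11317.89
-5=-5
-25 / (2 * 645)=-5 / 258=-0.02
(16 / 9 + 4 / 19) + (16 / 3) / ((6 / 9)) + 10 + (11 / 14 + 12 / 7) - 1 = 7349 / 342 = 21.49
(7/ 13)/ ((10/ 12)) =42/ 65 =0.65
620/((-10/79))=-4898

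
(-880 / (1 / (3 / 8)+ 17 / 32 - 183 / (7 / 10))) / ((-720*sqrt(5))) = -2464*sqrt(5) / 2602965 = -0.00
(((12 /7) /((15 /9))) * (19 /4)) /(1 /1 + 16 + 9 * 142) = 171 /45325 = 0.00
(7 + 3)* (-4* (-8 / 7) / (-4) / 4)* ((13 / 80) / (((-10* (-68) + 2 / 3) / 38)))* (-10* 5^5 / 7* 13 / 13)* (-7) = -11578125 / 14294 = -810.00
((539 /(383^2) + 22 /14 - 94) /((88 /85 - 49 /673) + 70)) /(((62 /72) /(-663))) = 129578987535449400 /129217130355817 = 1002.80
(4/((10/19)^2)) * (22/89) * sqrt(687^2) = 5456154/2225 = 2452.20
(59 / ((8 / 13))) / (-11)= -767 / 88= -8.72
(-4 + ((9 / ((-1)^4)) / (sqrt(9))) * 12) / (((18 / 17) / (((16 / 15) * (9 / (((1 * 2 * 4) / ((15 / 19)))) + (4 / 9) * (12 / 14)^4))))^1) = 24884192 / 684285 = 36.37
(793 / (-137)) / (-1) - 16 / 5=1773 / 685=2.59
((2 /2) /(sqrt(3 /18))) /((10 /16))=8 * sqrt(6) /5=3.92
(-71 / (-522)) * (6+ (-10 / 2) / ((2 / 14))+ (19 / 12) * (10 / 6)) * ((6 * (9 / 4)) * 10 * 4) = -336895 / 174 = -1936.18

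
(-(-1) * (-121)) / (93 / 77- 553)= 9317 / 42488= 0.22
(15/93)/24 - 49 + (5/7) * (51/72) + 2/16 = -83957/1736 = -48.36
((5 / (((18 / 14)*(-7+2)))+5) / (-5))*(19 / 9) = -722 / 405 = -1.78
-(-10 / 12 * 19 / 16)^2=-9025 / 9216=-0.98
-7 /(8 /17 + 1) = -119 /25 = -4.76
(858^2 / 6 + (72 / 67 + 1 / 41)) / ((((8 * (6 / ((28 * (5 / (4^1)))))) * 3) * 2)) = 11796520295 / 791136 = 14910.86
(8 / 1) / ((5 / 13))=104 / 5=20.80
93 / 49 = 1.90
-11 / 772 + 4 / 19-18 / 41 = -145985 / 601388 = -0.24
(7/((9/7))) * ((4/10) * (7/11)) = 686/495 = 1.39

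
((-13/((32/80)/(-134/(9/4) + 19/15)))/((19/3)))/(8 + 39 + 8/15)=170495/27094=6.29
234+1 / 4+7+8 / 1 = 997 / 4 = 249.25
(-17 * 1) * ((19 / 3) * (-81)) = 8721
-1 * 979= -979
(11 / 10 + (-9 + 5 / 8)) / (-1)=291 / 40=7.28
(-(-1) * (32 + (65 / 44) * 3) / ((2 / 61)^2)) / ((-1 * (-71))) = 5964763 / 12496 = 477.33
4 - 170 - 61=-227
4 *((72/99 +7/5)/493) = 468/27115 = 0.02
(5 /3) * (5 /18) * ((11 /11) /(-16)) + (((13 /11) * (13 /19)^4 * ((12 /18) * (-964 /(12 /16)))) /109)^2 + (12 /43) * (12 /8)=12342390857891946346727 /2721263688223170067296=4.54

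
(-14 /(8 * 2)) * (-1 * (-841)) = -5887 /8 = -735.88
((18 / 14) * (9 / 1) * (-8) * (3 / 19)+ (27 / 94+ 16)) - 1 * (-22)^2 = -6030081 / 12502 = -482.33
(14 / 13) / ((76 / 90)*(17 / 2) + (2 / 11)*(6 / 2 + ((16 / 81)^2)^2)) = 33145975170 / 237717296011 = 0.14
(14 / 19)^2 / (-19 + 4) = -196 / 5415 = -0.04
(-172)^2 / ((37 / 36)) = 1065024 / 37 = 28784.43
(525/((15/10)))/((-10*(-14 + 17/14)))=490/179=2.74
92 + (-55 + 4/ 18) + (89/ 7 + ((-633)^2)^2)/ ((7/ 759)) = 7677099430758431/ 441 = 17408388731878.53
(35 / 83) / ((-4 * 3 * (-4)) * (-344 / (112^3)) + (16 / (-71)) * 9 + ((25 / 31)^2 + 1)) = -26211620960 / 24214513541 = -1.08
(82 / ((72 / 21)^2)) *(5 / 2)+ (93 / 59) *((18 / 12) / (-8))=582611 / 33984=17.14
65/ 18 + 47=911/ 18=50.61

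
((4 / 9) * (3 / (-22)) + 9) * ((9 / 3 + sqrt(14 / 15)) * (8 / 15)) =472 * sqrt(210) / 1485 + 472 / 33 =18.91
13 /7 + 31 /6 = 295 /42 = 7.02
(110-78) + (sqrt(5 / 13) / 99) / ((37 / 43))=43*sqrt(65) / 47619 + 32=32.01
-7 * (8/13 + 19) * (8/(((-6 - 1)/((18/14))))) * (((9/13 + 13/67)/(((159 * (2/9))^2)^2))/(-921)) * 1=-23918490/192000076264087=-0.00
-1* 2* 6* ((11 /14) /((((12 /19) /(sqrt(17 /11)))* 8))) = -19* sqrt(187) /112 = -2.32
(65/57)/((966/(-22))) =-715/27531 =-0.03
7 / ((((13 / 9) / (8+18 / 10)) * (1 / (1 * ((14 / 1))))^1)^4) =569785133.94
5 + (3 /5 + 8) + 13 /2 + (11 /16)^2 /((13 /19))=345959 /16640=20.79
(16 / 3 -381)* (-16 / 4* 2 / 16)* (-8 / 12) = -1127 / 9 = -125.22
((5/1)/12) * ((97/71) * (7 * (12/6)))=3395/426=7.97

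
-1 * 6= -6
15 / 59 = 0.25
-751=-751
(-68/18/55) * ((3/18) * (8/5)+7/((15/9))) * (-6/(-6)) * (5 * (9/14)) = -1139/1155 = -0.99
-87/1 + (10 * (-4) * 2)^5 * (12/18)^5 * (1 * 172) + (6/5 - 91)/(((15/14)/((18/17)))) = -7665090578149913/103275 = -74220194414.43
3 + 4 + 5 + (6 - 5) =13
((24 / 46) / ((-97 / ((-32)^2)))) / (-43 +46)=-4096 / 2231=-1.84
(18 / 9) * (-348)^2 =242208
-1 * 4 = -4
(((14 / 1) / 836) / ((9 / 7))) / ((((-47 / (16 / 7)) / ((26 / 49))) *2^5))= -13 / 1237698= -0.00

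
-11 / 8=-1.38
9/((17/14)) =126/17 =7.41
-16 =-16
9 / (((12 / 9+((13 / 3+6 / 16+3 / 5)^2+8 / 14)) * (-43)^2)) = 0.00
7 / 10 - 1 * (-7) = 77 / 10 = 7.70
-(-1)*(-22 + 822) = 800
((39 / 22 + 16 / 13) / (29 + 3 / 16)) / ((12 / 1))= 1718 / 200343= 0.01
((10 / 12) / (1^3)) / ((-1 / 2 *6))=-5 / 18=-0.28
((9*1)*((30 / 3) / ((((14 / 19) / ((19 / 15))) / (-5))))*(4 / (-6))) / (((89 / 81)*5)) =93.87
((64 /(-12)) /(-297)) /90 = 8 /40095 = 0.00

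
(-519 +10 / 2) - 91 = -605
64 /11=5.82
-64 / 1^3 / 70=-32 / 35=-0.91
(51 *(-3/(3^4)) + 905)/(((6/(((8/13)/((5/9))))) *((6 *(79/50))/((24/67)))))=1300480/206427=6.30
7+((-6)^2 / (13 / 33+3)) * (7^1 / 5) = 437 / 20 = 21.85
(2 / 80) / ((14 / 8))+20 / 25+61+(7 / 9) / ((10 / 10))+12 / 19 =756787 / 11970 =63.22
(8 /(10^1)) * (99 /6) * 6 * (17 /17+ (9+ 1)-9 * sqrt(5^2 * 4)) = -6256.80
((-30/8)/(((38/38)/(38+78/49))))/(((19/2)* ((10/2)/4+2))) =-58200/12103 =-4.81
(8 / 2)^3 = 64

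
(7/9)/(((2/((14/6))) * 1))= 49/54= 0.91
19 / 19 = 1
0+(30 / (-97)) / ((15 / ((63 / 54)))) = -7 / 291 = -0.02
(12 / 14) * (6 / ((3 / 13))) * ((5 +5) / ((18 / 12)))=1040 / 7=148.57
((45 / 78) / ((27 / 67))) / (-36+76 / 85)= -28475 / 698256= -0.04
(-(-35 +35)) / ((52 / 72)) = 0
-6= -6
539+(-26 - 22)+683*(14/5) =12017/5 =2403.40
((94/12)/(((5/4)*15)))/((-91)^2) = 94/1863225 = 0.00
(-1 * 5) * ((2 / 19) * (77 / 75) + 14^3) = -3910354 / 285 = -13720.54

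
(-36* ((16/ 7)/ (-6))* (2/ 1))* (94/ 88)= 2256/ 77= 29.30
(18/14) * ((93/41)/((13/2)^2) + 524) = 32680512/48503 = 673.78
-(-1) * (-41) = -41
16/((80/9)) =9/5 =1.80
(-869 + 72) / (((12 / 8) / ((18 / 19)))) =-9564 / 19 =-503.37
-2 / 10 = -1 / 5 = -0.20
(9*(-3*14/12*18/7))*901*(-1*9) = 656829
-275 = -275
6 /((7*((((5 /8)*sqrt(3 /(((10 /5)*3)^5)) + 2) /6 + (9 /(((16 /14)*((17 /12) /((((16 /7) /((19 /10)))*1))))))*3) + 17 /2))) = 108019028238336 /3641443302711641 - 5408415360*sqrt(2) /3641443302711641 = 0.03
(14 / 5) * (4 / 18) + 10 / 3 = 178 / 45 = 3.96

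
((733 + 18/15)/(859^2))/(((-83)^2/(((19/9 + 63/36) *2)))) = 0.00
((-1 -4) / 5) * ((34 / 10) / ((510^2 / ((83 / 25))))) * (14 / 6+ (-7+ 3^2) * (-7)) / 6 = 581 / 6885000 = 0.00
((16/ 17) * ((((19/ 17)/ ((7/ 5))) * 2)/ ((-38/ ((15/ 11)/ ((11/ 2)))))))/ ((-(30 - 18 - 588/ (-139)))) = 6950/ 11504801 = 0.00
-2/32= -1/16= -0.06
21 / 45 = 0.47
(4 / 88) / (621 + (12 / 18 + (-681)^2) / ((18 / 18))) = 3 / 30649256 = 0.00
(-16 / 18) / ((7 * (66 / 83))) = -332 / 2079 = -0.16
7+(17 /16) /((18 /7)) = 2135 /288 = 7.41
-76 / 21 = -3.62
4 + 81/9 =13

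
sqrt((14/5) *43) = sqrt(3010)/5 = 10.97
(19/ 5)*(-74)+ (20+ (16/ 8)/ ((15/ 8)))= -3902/ 15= -260.13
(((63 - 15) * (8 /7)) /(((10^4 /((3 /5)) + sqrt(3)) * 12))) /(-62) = -2400000 /542499994141 + 144 * sqrt(3) /542499994141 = -0.00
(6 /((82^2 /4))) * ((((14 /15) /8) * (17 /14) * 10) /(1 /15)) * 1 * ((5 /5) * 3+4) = 1785 /3362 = 0.53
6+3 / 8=51 / 8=6.38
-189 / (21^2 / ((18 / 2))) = -27 / 7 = -3.86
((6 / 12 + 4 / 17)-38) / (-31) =1267 / 1054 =1.20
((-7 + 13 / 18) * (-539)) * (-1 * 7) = -426349 / 18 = -23686.06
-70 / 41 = -1.71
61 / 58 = 1.05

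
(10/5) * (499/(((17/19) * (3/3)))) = 18962/17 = 1115.41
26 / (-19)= -1.37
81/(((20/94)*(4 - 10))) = -1269/20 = -63.45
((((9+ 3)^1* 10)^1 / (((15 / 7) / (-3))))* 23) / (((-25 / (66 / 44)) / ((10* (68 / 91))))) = 112608 / 65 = 1732.43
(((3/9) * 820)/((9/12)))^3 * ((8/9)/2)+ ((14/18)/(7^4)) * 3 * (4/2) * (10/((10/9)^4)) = 24207260686348907/1125211500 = 21513520.51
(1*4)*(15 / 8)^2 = 14.06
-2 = -2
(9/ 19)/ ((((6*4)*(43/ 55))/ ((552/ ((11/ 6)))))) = 6210/ 817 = 7.60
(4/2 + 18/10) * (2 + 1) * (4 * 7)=1596/5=319.20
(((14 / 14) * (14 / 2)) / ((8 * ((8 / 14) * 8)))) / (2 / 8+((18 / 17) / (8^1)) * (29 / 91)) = 0.66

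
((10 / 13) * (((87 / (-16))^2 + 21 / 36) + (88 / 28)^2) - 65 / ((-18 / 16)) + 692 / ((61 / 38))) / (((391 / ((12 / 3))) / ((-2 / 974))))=-23261228729 / 2130921610272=-0.01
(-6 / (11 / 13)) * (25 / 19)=-1950 / 209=-9.33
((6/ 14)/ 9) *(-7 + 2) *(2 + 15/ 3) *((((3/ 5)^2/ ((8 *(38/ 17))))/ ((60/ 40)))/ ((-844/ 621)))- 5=-3196643/ 641440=-4.98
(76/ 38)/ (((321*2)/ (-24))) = -8/ 107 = -0.07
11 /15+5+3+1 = 146 /15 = 9.73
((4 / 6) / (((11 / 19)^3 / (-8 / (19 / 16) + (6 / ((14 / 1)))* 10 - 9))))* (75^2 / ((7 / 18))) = -37111702500 / 65219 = -569032.07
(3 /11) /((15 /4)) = 4 /55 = 0.07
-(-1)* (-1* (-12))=12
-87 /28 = -3.11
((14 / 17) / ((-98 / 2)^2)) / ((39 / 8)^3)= 1024 / 345889089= 0.00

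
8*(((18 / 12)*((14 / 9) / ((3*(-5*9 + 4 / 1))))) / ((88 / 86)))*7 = -4214 / 4059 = -1.04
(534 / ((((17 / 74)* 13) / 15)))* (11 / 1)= 6520140 / 221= 29502.90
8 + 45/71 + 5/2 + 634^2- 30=57075073/142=401937.13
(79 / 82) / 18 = 79 / 1476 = 0.05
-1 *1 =-1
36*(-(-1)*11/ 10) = 198/ 5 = 39.60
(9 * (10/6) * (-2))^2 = 900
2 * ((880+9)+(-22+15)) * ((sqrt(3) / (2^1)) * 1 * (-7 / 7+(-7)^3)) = -303408 * sqrt(3) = -525518.07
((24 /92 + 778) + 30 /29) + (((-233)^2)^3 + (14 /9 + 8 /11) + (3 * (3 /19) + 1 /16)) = 3211960074754257560995 /20074032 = 160005726540351.11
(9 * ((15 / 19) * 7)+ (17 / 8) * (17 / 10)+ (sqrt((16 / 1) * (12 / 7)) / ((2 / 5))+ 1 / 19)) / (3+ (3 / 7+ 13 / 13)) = 20 * sqrt(21) / 31+ 568197 / 47120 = 15.02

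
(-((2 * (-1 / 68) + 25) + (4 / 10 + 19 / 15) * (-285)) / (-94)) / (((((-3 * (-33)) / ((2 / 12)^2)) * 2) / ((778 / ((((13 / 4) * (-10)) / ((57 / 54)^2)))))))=15025903 / 838758240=0.02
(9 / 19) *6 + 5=149 / 19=7.84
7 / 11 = 0.64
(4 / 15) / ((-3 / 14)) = -1.24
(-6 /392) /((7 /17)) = -51 /1372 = -0.04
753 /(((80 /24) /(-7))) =-15813 /10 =-1581.30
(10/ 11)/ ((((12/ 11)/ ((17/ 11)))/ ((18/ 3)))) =85/ 11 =7.73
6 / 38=3 / 19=0.16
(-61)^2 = 3721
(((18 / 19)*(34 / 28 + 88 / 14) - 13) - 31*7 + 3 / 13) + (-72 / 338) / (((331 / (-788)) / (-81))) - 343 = -644869209 / 1062841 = -606.74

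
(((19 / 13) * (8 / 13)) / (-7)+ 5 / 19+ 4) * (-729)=-67749615 / 22477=-3014.18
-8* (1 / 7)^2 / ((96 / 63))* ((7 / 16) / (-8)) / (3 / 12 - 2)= -3 / 896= -0.00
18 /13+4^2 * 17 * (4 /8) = 1786 /13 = 137.38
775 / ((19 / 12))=9300 / 19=489.47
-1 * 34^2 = -1156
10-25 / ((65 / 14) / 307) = -1643.08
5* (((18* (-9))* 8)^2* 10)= 83980800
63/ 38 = 1.66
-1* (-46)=46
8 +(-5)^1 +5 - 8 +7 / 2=7 / 2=3.50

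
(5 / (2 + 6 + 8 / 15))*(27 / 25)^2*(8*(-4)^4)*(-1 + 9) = 279936 / 25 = 11197.44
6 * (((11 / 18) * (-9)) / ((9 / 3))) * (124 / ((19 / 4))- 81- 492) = 114301 / 19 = 6015.84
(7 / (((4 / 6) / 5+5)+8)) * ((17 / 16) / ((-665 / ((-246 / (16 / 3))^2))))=-6944211 / 3832832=-1.81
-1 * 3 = -3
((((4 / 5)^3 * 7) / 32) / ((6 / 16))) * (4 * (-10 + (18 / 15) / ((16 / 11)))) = -10.96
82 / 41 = 2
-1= -1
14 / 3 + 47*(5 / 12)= 97 / 4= 24.25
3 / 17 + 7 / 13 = 158 / 221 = 0.71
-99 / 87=-33 / 29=-1.14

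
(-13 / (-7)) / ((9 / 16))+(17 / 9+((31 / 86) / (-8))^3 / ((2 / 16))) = 4436501045 / 854859264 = 5.19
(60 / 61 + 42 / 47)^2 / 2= 14482962 / 8219689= 1.76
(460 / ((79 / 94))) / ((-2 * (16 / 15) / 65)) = -5269875 / 316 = -16676.82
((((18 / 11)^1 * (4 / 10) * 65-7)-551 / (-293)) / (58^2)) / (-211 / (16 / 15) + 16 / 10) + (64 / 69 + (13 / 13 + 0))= 5658636870523 / 2935770149499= 1.93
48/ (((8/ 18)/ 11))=1188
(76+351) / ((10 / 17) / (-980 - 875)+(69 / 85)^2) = 648.30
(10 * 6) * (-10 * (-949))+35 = 569435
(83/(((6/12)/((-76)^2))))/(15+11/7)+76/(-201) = 337261324/5829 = 57859.21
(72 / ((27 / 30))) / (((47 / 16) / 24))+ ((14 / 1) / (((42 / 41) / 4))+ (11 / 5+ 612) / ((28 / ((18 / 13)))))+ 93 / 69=2183848127 / 2951130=740.00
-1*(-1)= 1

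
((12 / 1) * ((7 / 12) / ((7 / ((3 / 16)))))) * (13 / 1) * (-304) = -741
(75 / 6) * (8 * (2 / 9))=200 / 9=22.22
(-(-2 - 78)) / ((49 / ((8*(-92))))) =-58880 / 49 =-1201.63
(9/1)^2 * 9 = 729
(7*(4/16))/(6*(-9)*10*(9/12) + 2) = -7/1612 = -0.00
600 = 600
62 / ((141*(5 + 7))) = 31 / 846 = 0.04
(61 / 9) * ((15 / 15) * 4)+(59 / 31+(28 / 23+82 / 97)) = 31.08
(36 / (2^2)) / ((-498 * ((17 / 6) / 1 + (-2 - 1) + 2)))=-9 / 913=-0.01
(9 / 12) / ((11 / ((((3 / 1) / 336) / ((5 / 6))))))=9 / 12320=0.00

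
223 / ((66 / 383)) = 85409 / 66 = 1294.08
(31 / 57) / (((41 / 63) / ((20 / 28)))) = 465 / 779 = 0.60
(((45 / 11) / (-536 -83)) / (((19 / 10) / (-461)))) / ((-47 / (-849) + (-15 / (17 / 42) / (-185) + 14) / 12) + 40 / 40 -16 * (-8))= 110782656450 / 8997780347281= 0.01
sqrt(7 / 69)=sqrt(483) / 69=0.32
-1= -1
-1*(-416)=416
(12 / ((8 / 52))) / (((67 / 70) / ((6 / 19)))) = 32760 / 1273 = 25.73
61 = 61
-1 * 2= -2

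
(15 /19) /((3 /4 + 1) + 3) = 60 /361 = 0.17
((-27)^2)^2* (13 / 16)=6908733 / 16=431795.81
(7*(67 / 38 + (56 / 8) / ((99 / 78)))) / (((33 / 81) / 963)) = 553725963 / 4598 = 120427.57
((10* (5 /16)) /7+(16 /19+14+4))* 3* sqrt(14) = 61569* sqrt(14) /1064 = 216.51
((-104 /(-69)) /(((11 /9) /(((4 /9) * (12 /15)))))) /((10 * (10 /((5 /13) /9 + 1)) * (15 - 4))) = 3904 /9392625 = 0.00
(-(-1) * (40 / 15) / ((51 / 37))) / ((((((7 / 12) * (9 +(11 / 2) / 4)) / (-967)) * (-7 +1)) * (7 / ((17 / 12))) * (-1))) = -1144928 / 109809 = -10.43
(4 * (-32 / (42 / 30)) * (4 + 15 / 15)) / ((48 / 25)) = -5000 / 21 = -238.10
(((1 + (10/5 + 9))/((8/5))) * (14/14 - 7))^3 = -91125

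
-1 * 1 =-1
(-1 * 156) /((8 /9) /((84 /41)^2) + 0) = -1238328 /1681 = -736.66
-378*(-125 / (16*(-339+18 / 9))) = -23625 / 2696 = -8.76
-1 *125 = -125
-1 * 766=-766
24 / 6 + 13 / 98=405 / 98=4.13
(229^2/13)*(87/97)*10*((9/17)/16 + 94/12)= 48809722955/171496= 284611.44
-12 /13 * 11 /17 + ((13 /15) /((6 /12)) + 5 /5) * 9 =26523 /1105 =24.00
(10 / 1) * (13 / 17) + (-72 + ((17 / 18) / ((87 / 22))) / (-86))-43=-122895029 / 1144746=-107.36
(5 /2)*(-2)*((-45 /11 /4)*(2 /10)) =45 /44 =1.02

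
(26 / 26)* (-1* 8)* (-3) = 24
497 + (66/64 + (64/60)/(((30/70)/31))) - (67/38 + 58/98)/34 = 13107434863/22790880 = 575.12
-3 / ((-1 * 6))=1 / 2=0.50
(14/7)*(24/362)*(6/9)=0.09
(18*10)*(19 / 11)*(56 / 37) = 191520 / 407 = 470.57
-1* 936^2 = -876096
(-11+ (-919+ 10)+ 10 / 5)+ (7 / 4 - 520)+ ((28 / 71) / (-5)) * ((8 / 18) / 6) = -55066049 / 38340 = -1436.26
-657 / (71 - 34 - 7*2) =-657 / 23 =-28.57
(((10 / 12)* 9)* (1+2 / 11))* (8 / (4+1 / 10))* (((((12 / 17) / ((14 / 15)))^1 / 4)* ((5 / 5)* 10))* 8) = 14040000 / 53669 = 261.60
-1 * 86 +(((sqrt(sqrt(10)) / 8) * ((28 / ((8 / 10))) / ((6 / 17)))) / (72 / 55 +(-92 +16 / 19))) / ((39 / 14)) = -86 - 4352425 * 10^(1 / 4) / 87882912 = -86.09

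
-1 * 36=-36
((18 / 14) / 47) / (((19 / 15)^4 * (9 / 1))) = 50625 / 42875609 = 0.00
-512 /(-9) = 512 /9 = 56.89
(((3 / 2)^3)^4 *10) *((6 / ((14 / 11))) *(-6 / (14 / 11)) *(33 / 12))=-31830658695 / 401408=-79297.52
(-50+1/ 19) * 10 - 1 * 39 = -10231/ 19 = -538.47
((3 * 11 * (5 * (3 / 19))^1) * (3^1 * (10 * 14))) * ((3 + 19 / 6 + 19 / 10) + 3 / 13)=90791.42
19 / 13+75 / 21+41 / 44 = 23883 / 4004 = 5.96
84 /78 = 14 /13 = 1.08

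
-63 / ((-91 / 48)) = 432 / 13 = 33.23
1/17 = 0.06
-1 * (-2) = 2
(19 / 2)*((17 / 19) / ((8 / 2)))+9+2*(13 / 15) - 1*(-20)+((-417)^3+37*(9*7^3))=-8687695337 / 120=-72397461.14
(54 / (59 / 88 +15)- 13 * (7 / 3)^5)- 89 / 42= -601708879 / 670194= -897.81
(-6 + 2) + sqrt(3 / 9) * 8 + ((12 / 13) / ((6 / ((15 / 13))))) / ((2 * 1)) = -661 / 169 + 8 * sqrt(3) / 3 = 0.71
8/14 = 4/7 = 0.57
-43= -43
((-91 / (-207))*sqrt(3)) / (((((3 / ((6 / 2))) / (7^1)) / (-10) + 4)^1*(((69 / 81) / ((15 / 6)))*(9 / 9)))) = 15925*sqrt(3) / 49197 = 0.56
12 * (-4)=-48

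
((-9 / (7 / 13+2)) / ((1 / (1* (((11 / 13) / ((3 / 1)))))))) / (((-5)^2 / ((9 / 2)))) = -9 / 50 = -0.18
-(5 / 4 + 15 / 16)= -35 / 16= -2.19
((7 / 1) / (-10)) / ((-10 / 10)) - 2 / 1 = -13 / 10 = -1.30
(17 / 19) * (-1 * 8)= -136 / 19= -7.16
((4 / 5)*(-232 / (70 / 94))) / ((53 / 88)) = -3838208 / 9275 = -413.82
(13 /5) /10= 0.26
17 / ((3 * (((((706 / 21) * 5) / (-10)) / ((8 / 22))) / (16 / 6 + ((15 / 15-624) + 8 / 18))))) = 2655604 / 34947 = 75.99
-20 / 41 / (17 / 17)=-20 / 41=-0.49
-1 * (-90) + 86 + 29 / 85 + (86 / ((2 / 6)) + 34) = 39809 / 85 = 468.34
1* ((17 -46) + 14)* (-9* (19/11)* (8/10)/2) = 1026/11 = 93.27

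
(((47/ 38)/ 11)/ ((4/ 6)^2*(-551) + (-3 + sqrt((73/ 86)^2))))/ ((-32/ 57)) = 54567/ 67305568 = 0.00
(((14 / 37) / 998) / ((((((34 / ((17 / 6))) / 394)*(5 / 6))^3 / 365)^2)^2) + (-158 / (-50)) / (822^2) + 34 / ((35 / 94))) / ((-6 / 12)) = -188344041679852585914826200.00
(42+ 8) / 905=10 / 181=0.06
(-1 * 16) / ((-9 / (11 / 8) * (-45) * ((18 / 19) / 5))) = -209 / 729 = -0.29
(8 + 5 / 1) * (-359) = -4667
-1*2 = -2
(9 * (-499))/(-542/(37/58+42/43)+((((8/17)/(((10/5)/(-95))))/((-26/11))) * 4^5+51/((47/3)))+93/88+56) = -16530937672392/34632232775749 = -0.48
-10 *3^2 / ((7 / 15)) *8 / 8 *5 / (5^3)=-54 / 7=-7.71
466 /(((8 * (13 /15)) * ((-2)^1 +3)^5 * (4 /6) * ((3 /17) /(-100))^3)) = -715455625000 /39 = -18345016025.64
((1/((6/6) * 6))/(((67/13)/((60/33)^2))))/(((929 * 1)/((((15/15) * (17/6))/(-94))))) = -11050/3185783469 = -0.00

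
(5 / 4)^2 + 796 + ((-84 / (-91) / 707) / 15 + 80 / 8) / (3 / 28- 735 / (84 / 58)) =797.54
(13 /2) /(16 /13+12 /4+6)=169 /266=0.64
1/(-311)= -1/311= -0.00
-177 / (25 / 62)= -10974 / 25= -438.96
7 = 7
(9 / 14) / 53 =9 / 742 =0.01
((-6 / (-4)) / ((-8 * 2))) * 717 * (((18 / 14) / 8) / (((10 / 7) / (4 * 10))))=-302.48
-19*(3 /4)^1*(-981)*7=391419 /4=97854.75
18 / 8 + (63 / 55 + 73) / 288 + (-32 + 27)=-19741 / 7920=-2.49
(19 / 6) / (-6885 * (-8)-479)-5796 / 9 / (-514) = 105494015 / 84194742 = 1.25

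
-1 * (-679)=679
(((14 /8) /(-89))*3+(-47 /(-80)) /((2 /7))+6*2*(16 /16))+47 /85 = 3522313 /242080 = 14.55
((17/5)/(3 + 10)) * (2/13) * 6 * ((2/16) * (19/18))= 323/10140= 0.03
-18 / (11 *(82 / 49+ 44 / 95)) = -41895 / 54703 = -0.77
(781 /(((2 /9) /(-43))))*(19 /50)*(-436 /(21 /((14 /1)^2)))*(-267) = -62395048568.16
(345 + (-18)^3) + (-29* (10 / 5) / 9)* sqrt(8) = -5487-116* sqrt(2) / 9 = -5505.23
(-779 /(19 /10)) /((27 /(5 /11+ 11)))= -5740 /33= -173.94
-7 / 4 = -1.75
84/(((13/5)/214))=89880/13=6913.85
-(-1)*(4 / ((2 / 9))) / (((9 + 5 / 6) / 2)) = 216 / 59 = 3.66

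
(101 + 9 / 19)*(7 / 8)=1687 / 19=88.79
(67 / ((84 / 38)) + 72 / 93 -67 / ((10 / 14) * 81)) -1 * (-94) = 21782419 / 175770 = 123.93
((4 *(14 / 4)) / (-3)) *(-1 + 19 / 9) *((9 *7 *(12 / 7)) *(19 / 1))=-10640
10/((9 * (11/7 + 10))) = 0.10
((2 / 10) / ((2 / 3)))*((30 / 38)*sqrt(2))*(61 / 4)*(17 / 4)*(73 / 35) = 681309*sqrt(2) / 21280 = 45.28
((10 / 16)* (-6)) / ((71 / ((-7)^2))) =-735 / 284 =-2.59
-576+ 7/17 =-575.59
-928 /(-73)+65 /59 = 59497 /4307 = 13.81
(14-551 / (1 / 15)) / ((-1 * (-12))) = -8251 / 12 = -687.58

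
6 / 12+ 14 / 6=2.83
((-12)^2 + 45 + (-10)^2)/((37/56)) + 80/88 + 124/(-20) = 879353/2035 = 432.11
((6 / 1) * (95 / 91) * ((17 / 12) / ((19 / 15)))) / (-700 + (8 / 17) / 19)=-0.01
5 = 5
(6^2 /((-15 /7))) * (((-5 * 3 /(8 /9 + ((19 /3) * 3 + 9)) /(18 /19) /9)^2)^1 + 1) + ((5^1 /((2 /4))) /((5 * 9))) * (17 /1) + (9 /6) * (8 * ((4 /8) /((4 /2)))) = -245417 /24336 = -10.08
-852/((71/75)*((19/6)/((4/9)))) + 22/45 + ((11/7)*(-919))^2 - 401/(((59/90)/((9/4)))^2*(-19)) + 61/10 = 1216671576661591/583345980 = 2085677.49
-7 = -7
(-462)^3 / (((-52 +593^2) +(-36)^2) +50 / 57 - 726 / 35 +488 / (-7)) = -196729200360 / 703842823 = -279.51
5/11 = 0.45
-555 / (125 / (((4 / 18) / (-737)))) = 0.00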